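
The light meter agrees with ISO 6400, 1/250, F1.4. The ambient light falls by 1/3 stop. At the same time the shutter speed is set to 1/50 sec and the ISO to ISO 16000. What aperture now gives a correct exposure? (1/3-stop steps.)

Scene light: 1/3 stop darker.
Shutter speed: 1/250 → 1/200 → 1/160 → 1/125 → 1/100 → 1/80 → 1/60 → 1/50 — 2 1/3 stops slower (brighter).
ISO: 6400 → 8000 → 10000 → 12800 → 16000 — 1 1/3 stops raised (brighter).
Net so far: 3 1/3 stops brighter. Aperture: f/1.4 → f/1.6 → f/1.8 → f/2 → f/2.2 → f/2.5 → f/2.8 → f/3.2 → f/3.5 → f/4 → f/4.5.

f/4.5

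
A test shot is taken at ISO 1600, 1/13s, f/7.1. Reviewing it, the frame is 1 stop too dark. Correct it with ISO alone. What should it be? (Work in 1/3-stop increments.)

ISO 3200

Underexposed by 1 stop → need 1 stop brighter.
ISO: 1600 → 2000 → 2500 → 3200.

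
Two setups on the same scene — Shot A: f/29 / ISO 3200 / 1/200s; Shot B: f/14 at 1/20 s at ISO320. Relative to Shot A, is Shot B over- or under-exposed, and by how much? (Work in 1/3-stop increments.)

Aperture: f/29 → f/25 → f/22 → f/20 → f/18 → f/16 → f/14 — 2 stops larger aperture (brighter).
Shutter speed: 1/200 → 1/160 → 1/125 → 1/100 → 1/80 → 1/60 → 1/50 → 1/40 → 1/30 → 1/25 → 1/20 — 3 1/3 stops slower (brighter).
ISO: 3200 → 2500 → 2000 → 1600 → 1250 → 1000 → 800 → 640 → 500 → 400 → 320 — 3 1/3 stops lower (darker).
Net: +2 +3 1/3 −3 1/3 = +2 stops.

2 stops brighter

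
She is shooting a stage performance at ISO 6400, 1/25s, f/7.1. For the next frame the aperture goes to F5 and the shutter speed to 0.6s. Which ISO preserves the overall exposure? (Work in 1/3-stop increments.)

Aperture: f/7.1 → f/6.3 → f/5.6 → f/5 — 1 stop larger aperture (brighter).
Shutter speed: 1/25 → 1/20 → 1/15 → 1/13 → 1/10 → 1/8 → 1/6 → 1/5 → 1/4 → 0.3 → 0.4 → 0.5 → 0.6 — 4 stops slower (brighter).
Net change so far: 5 stops brighter. Offset with the ISO: 6400 → 5000 → 4000 → 3200 → 2500 → 2000 → 1600 → 1250 → 1000 → 800 → 640 → 500 → 400 → 320 → 250 → 200.

ISO 200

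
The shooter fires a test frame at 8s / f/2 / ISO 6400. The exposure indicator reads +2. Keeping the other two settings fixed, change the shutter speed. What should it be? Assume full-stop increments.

Overexposed by 2 stops → need 2 stops darker.
Shutter speed: 8 → 4 → 2.

2 s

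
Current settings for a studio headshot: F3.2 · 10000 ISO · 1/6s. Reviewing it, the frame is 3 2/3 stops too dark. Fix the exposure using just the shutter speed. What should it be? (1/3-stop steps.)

Underexposed by 3 2/3 stops → need 3 2/3 stops brighter.
Shutter speed: 1/6 → 1/5 → 1/4 → 0.3 → 0.4 → 0.5 → 0.6 → 0.8 → 1 → 1.3 → 1.6 → 2.

2 s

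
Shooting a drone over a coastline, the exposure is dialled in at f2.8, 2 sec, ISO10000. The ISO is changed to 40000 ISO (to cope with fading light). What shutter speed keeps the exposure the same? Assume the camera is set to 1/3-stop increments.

0.5 s

ISO: 10000 → 12800 → 16000 → 20000 → 25600 → 32000 → 40000 — 2 stops higher (brighter).
Need 2 stops darker from the shutter speed: 2 → 1.6 → 1.3 → 1 → 0.8 → 0.6 → 0.5.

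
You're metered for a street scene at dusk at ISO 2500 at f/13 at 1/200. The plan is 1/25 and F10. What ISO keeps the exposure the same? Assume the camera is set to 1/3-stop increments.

ISO 200

Shutter speed: 1/200 → 1/160 → 1/125 → 1/100 → 1/80 → 1/60 → 1/50 → 1/40 → 1/30 → 1/25 — 3 stops longer (brighter).
Aperture: f/13 → f/11 → f/10 — 2/3 stop larger aperture (brighter).
Net change so far: 3 2/3 stops brighter. Offset with the ISO: 2500 → 2000 → 1600 → 1250 → 1000 → 800 → 640 → 500 → 400 → 320 → 250 → 200.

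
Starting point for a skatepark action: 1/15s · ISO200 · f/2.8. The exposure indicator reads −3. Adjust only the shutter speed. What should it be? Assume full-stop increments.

1/2s

Underexposed by 3 stops → need 3 stops brighter.
Shutter speed: 1/15 → 1/8 → 1/4 → 1/2.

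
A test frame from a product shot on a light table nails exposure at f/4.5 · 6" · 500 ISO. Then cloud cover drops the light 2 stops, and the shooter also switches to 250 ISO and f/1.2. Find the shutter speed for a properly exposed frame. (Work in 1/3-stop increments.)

Scene light: 2 stops darker.
ISO: 500 → 400 → 320 → 250 — 1 stop lower (darker).
Aperture: f/4.5 → f/4 → f/3.5 → f/3.2 → f/2.8 → f/2.5 → f/2.2 → f/2 → f/1.8 → f/1.6 → f/1.4 → f/1.2 — 3 2/3 stops opened up (brighter).
Net so far: 2/3 stop brighter. Shutter speed: 6 → 5 → 4.

4 s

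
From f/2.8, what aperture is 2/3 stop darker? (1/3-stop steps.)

f/3.5

Aperture: f/2.8 → f/3.2 → f/3.5 — 2/3 stop smaller aperture (darker).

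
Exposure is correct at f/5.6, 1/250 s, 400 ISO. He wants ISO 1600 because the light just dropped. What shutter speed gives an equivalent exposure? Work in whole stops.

1/1000s

ISO: 400 → 800 → 1600 — 2 stops raised (brighter).
Need 2 stops darker from the shutter speed: 1/250 → 1/500 → 1/1000.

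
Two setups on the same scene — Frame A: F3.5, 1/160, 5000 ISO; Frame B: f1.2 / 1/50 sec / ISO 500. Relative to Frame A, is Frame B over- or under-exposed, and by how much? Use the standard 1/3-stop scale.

1 1/3 stops brighter

Aperture: f/3.5 → f/3.2 → f/2.8 → f/2.5 → f/2.2 → f/2 → f/1.8 → f/1.6 → f/1.4 → f/1.2 — 3 stops larger aperture (brighter).
Shutter speed: 1/160 → 1/125 → 1/100 → 1/80 → 1/60 → 1/50 — 1 2/3 stops slower (brighter).
ISO: 5000 → 4000 → 3200 → 2500 → 2000 → 1600 → 1250 → 1000 → 800 → 640 → 500 — 3 1/3 stops dropped (darker).
Net: +3 +1 2/3 −3 1/3 = +1 1/3 stops.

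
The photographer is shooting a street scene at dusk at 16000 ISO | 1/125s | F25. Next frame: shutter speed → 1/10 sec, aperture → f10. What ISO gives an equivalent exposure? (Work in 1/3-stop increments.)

Shutter speed: 1/125 → 1/100 → 1/80 → 1/60 → 1/50 → 1/40 → 1/30 → 1/25 → 1/20 → 1/15 → 1/13 → 1/10 — 3 2/3 stops longer (brighter).
Aperture: f/25 → f/22 → f/20 → f/18 → f/16 → f/14 → f/13 → f/11 → f/10 — 2 2/3 stops wider (brighter).
Net change so far: 6 1/3 stops brighter. Offset with the ISO: 16000 → 12800 → 10000 → 8000 → 6400 → 5000 → 4000 → 3200 → 2500 → 2000 → 1600 → 1250 → 1000 → 800 → 640 → 500 → 400 → 320 → 250 → 200.

ISO 200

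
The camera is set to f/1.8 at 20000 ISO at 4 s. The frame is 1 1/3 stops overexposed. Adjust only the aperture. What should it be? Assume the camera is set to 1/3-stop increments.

Overexposed by 1 1/3 stops → need 1 1/3 stops darker.
Aperture: f/1.8 → f/2 → f/2.2 → f/2.5 → f/2.8.

f/2.8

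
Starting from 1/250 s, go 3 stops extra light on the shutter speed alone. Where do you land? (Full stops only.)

1/30s

Shutter speed: 1/250 → 1/125 → 1/60 → 1/30 — 3 stops slower (brighter).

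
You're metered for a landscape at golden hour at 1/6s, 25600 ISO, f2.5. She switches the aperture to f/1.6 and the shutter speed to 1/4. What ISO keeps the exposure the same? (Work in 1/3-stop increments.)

Aperture: f/2.5 → f/2.2 → f/2 → f/1.8 → f/1.6 — 1 1/3 stops larger aperture (brighter).
Shutter speed: 1/6 → 1/5 → 1/4 — 2/3 stop slower (brighter).
Net change so far: 2 stops brighter. Offset with the ISO: 25600 → 20000 → 16000 → 12800 → 10000 → 8000 → 6400.

ISO 6400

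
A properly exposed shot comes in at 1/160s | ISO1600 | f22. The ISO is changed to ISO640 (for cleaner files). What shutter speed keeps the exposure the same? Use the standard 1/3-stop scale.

ISO: 1600 → 1250 → 1000 → 800 → 640 — 1 1/3 stops lower (darker).
Need 1 1/3 stops brighter from the shutter speed: 1/160 → 1/125 → 1/100 → 1/80 → 1/60.

1/60s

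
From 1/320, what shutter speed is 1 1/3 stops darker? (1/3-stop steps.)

1/800s

Shutter speed: 1/320 → 1/400 → 1/500 → 1/640 → 1/800 — 1 1/3 stops faster (darker).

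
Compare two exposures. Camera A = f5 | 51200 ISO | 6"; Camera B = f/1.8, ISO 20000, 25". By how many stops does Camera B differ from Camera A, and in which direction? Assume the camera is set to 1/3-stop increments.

3 2/3 stops brighter

Aperture: f/5 → f/4.5 → f/4 → f/3.5 → f/3.2 → f/2.8 → f/2.5 → f/2.2 → f/2 → f/1.8 — 3 stops wider (brighter).
Shutter speed: 6 → 8 → 10 → 13 → 15 → 20 → 25 — 2 stops longer (brighter).
ISO: 51200 → 40000 → 32000 → 25600 → 20000 — 1 1/3 stops dropped (darker).
Net: +3 +2 −1 1/3 = +3 2/3 stops.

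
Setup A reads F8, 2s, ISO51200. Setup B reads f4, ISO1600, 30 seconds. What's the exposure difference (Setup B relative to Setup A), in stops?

1 stop brighter

Aperture: f/8 → f/5.6 → f/4 — 2 stops opened up (brighter).
Shutter speed: 2 → 4 → 8 → 15 → 30 — 4 stops slower (brighter).
ISO: 51200 → 25600 → 12800 → 6400 → 3200 → 1600 — 5 stops dropped (darker).
Net: +2 +4 −5 = +1 stop.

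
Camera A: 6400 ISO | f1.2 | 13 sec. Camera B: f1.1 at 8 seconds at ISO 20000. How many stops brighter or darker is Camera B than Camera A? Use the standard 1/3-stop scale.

Aperture: f/1.2 → f/1.1 — 1/3 stop opened up (brighter).
Shutter speed: 13 → 10 → 8 — 2/3 stop shorter (darker).
ISO: 6400 → 8000 → 10000 → 12800 → 16000 → 20000 — 1 2/3 stops raised (brighter).
Net: +1/3 −2/3 +1 2/3 = +1 1/3 stops.

1 1/3 stops brighter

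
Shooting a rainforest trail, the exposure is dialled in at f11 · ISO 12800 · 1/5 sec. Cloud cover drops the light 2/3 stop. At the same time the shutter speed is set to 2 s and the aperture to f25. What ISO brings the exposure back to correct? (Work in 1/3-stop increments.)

Scene light: 2/3 stop darker.
Shutter speed: 1/5 → 1/4 → 0.3 → 0.4 → 0.5 → 0.6 → 0.8 → 1 → 1.3 → 1.6 → 2 — 3 1/3 stops longer (brighter).
Aperture: f/11 → f/13 → f/14 → f/16 → f/18 → f/20 → f/22 → f/25 — 2 1/3 stops narrower (darker).
Net so far: 1/3 stop brighter. ISO: 12800 → 10000.

ISO 10000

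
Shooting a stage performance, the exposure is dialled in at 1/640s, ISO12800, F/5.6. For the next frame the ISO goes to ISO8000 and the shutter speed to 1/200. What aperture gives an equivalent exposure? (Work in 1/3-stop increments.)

f/8

ISO: 12800 → 10000 → 8000 — 2/3 stop dropped (darker).
Shutter speed: 1/640 → 1/500 → 1/400 → 1/320 → 1/250 → 1/200 — 1 2/3 stops longer (brighter).
Net change so far: 1 stop brighter. Offset with the aperture: f/5.6 → f/6.3 → f/7.1 → f/8.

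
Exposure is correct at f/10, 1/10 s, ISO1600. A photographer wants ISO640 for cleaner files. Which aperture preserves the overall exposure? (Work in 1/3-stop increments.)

f/6.3

ISO: 1600 → 1250 → 1000 → 800 → 640 — 1 1/3 stops lower (darker).
Need 1 1/3 stops brighter from the aperture: f/10 → f/9 → f/8 → f/7.1 → f/6.3.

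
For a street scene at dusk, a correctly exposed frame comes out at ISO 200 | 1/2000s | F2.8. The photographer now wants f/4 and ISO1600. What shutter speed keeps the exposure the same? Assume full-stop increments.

1/8000s

Aperture: f/2.8 → f/4 — 1 stop smaller aperture (darker).
ISO: 200 → 400 → 800 → 1600 — 3 stops higher (brighter).
Net change so far: 2 stops brighter. Offset with the shutter speed: 1/2000 → 1/4000 → 1/8000.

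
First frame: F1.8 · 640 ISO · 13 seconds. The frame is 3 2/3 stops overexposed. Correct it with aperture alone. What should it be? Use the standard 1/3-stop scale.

f/6.3

Overexposed by 3 2/3 stops → need 3 2/3 stops darker.
Aperture: f/1.8 → f/2 → f/2.2 → f/2.5 → f/2.8 → f/3.2 → f/3.5 → f/4 → f/4.5 → f/5 → f/5.6 → f/6.3.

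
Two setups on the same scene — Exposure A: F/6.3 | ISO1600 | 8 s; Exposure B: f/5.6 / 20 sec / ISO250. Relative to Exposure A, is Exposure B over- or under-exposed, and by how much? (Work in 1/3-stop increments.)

1 stop darker

Aperture: f/6.3 → f/5.6 — 1/3 stop opened up (brighter).
Shutter speed: 8 → 10 → 13 → 15 → 20 — 1 1/3 stops slower (brighter).
ISO: 1600 → 1250 → 1000 → 800 → 640 → 500 → 400 → 320 → 250 — 2 2/3 stops lower (darker).
Net: +1/3 +1 1/3 −2 2/3 = −1 stop.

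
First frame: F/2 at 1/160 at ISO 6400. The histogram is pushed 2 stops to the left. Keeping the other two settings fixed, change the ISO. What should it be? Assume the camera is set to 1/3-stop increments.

Underexposed by 2 stops → need 2 stops brighter.
ISO: 6400 → 8000 → 10000 → 12800 → 16000 → 20000 → 25600.

ISO 25600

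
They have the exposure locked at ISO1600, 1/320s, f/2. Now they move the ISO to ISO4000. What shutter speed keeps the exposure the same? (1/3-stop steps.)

ISO: 1600 → 2000 → 2500 → 3200 → 4000 — 1 1/3 stops higher (brighter).
Need 1 1/3 stops darker from the shutter speed: 1/320 → 1/400 → 1/500 → 1/640 → 1/800.

1/800s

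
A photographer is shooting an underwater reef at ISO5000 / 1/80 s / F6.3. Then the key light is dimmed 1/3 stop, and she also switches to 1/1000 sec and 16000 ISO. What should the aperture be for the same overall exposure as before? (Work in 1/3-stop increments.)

f/2.8

Scene light: 1/3 stop darker.
Shutter speed: 1/80 → 1/100 → 1/125 → 1/160 → 1/200 → 1/250 → 1/320 → 1/400 → 1/500 → 1/640 → 1/800 → 1/1000 — 3 2/3 stops faster (darker).
ISO: 5000 → 6400 → 8000 → 10000 → 12800 → 16000 — 1 2/3 stops higher (brighter).
Net so far: 2 1/3 stops darker. Aperture: f/6.3 → f/5.6 → f/5 → f/4.5 → f/4 → f/3.5 → f/3.2 → f/2.8.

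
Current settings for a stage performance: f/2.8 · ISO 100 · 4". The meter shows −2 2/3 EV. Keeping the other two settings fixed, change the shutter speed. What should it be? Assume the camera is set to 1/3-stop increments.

25 s

Underexposed by 2 2/3 stops → need 2 2/3 stops brighter.
Shutter speed: 4 → 5 → 6 → 8 → 10 → 13 → 15 → 20 → 25.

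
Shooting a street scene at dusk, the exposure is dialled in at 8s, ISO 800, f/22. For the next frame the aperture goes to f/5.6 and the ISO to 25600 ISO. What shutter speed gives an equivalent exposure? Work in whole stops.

Aperture: f/22 → f/16 → f/11 → f/8 → f/5.6 — 4 stops wider (brighter).
ISO: 800 → 1600 → 3200 → 6400 → 12800 → 25600 — 5 stops raised (brighter).
Net change so far: 9 stops brighter. Offset with the shutter speed: 8 → 4 → 2 → 1 → 1/2 → 1/4 → 1/8 → 1/15 → 1/30 → 1/60.

1/60s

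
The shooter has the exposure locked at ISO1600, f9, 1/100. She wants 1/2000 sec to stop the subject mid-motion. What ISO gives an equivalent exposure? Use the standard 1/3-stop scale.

ISO 32000

Shutter speed: 1/100 → 1/125 → 1/160 → 1/200 → 1/250 → 1/320 → 1/400 → 1/500 → 1/640 → 1/800 → 1/1000 → 1/1250 → 1/1600 → 1/2000 — 4 1/3 stops faster (darker).
Need 4 1/3 stops brighter from the ISO: 1600 → 2000 → 2500 → 3200 → 4000 → 5000 → 6400 → 8000 → 10000 → 12800 → 16000 → 20000 → 25600 → 32000.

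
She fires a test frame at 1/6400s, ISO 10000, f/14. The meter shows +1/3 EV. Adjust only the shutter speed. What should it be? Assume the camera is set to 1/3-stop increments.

Overexposed by 1/3 stop → need 1/3 stop darker.
Shutter speed: 1/6400 → 1/8000.

1/8000s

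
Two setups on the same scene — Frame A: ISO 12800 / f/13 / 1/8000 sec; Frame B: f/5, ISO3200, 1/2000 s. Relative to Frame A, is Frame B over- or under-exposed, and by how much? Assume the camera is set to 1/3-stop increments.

Aperture: f/13 → f/11 → f/10 → f/9 → f/8 → f/7.1 → f/6.3 → f/5.6 → f/5 — 2 2/3 stops opened up (brighter).
Shutter speed: 1/8000 → 1/6400 → 1/5000 → 1/4000 → 1/3200 → 1/2500 → 1/2000 — 2 stops longer (brighter).
ISO: 12800 → 10000 → 8000 → 6400 → 5000 → 4000 → 3200 — 2 stops dropped (darker).
Net: +2 2/3 +2 −2 = +2 2/3 stops.

2 2/3 stops brighter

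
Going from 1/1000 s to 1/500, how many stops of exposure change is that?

1 stop

1/1000 → 1/500 — count the steps: 1 stop.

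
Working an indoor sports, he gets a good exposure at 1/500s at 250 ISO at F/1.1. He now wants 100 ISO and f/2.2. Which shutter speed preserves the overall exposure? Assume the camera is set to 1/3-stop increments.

ISO: 250 → 200 → 160 → 125 → 100 — 1 1/3 stops lower (darker).
Aperture: f/1.1 → f/1.2 → f/1.4 → f/1.6 → f/1.8 → f/2 → f/2.2 — 2 stops narrower (darker).
Net change so far: 3 1/3 stops darker. Offset with the shutter speed: 1/500 → 1/400 → 1/320 → 1/250 → 1/200 → 1/160 → 1/125 → 1/100 → 1/80 → 1/60 → 1/50.

1/50s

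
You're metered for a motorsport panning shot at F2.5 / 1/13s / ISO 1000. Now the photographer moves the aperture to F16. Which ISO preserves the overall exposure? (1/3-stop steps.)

ISO 40000

Aperture: f/2.5 → f/2.8 → f/3.2 → f/3.5 → f/4 → f/4.5 → f/5 → f/5.6 → f/6.3 → f/7.1 → f/8 → f/9 → f/10 → f/11 → f/13 → f/14 → f/16 — 5 1/3 stops narrower (darker).
Need 5 1/3 stops brighter from the ISO: 1000 → 1250 → 1600 → 2000 → 2500 → 3200 → 4000 → 5000 → 6400 → 8000 → 10000 → 12800 → 16000 → 20000 → 25600 → 32000 → 40000.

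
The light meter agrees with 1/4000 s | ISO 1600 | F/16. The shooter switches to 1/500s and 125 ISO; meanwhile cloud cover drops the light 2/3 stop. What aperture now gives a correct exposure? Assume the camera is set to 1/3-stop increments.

f/10

Scene light: 2/3 stop darker.
Shutter speed: 1/4000 → 1/3200 → 1/2500 → 1/2000 → 1/1600 → 1/1250 → 1/1000 → 1/800 → 1/640 → 1/500 — 3 stops longer (brighter).
ISO: 1600 → 1250 → 1000 → 800 → 640 → 500 → 400 → 320 → 250 → 200 → 160 → 125 — 3 2/3 stops dropped (darker).
Net so far: 1 1/3 stops darker. Aperture: f/16 → f/14 → f/13 → f/11 → f/10.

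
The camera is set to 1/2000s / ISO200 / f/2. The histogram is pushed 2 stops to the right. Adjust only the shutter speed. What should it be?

Overexposed by 2 stops → need 2 stops darker.
Shutter speed: 1/2000 → 1/4000 → 1/8000.

1/8000s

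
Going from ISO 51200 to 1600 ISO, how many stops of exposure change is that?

5 stops

51200 → 25600 → 12800 → 6400 → 3200 → 1600 — count the steps: 5 stops.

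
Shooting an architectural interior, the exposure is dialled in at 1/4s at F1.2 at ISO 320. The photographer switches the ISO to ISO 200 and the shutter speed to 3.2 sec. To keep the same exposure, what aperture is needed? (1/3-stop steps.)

f/3.5

ISO: 320 → 250 → 200 — 2/3 stop lower (darker).
Shutter speed: 1/4 → 0.3 → 0.4 → 0.5 → 0.6 → 0.8 → 1 → 1.3 → 1.6 → 2 → 2.5 → 3.2 — 3 2/3 stops longer (brighter).
Net change so far: 3 stops brighter. Offset with the aperture: f/1.2 → f/1.4 → f/1.6 → f/1.8 → f/2 → f/2.2 → f/2.5 → f/2.8 → f/3.2 → f/3.5.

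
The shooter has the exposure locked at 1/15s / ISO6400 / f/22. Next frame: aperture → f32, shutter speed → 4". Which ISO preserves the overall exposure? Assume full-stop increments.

ISO 200

Aperture: f/22 → f/32 — 1 stop narrower (darker).
Shutter speed: 1/15 → 1/8 → 1/4 → 1/2 → 1 → 2 → 4 — 6 stops slower (brighter).
Net change so far: 5 stops brighter. Offset with the ISO: 6400 → 3200 → 1600 → 800 → 400 → 200.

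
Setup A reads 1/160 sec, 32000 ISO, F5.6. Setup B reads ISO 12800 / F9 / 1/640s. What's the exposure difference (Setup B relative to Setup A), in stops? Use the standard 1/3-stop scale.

Aperture: f/5.6 → f/6.3 → f/7.1 → f/8 → f/9 — 1 1/3 stops narrower (darker).
Shutter speed: 1/160 → 1/200 → 1/250 → 1/320 → 1/400 → 1/500 → 1/640 — 2 stops faster (darker).
ISO: 32000 → 25600 → 20000 → 16000 → 12800 — 1 1/3 stops lower (darker).
Net: −1 1/3 −2 −1 1/3 = −4 2/3 stops.

4 2/3 stops darker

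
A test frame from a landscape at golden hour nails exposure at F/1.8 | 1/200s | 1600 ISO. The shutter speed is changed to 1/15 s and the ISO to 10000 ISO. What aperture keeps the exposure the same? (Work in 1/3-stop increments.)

Shutter speed: 1/200 → 1/160 → 1/125 → 1/100 → 1/80 → 1/60 → 1/50 → 1/40 → 1/30 → 1/25 → 1/20 → 1/15 — 3 2/3 stops slower (brighter).
ISO: 1600 → 2000 → 2500 → 3200 → 4000 → 5000 → 6400 → 8000 → 10000 — 2 2/3 stops higher (brighter).
Net change so far: 6 1/3 stops brighter. Offset with the aperture: f/1.8 → f/2 → f/2.2 → f/2.5 → f/2.8 → f/3.2 → f/3.5 → f/4 → f/4.5 → f/5 → f/5.6 → f/6.3 → f/7.1 → f/8 → f/9 → f/10 → f/11 → f/13 → f/14 → f/16.

f/16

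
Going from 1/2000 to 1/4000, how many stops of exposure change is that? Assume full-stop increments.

1/2000 → 1/4000 — count the steps: 1 stop.

1 stop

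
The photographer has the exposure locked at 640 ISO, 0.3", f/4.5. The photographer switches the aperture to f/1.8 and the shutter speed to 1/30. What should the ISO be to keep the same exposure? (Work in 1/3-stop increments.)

Aperture: f/4.5 → f/4 → f/3.5 → f/3.2 → f/2.8 → f/2.5 → f/2.2 → f/2 → f/1.8 — 2 2/3 stops larger aperture (brighter).
Shutter speed: 0.3 → 1/4 → 1/5 → 1/6 → 1/8 → 1/10 → 1/13 → 1/15 → 1/20 → 1/25 → 1/30 — 3 1/3 stops faster (darker).
Net change so far: 2/3 stop darker. Offset with the ISO: 640 → 800 → 1000.

ISO 1000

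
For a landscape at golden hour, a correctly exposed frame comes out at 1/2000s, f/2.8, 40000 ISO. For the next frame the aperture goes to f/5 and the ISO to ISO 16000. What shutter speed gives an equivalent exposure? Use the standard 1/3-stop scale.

Aperture: f/2.8 → f/3.2 → f/3.5 → f/4 → f/4.5 → f/5 — 1 2/3 stops narrower (darker).
ISO: 40000 → 32000 → 25600 → 20000 → 16000 — 1 1/3 stops lower (darker).
Net change so far: 3 stops darker. Offset with the shutter speed: 1/2000 → 1/1600 → 1/1250 → 1/1000 → 1/800 → 1/640 → 1/500 → 1/400 → 1/320 → 1/250.

1/250s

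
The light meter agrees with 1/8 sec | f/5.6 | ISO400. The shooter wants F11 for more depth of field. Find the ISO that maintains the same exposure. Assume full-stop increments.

ISO 1600

Aperture: f/5.6 → f/8 → f/11 — 2 stops smaller aperture (darker).
Need 2 stops brighter from the ISO: 400 → 800 → 1600.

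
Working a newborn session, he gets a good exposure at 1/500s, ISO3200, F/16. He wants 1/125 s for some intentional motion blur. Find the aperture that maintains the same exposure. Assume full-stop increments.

Shutter speed: 1/500 → 1/250 → 1/125 — 2 stops longer (brighter).
Need 2 stops darker from the aperture: f/16 → f/22 → f/32.

f/32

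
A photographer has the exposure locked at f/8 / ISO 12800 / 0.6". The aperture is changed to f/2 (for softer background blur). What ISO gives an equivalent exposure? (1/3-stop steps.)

Aperture: f/8 → f/7.1 → f/6.3 → f/5.6 → f/5 → f/4.5 → f/4 → f/3.5 → f/3.2 → f/2.8 → f/2.5 → f/2.2 → f/2 — 4 stops larger aperture (brighter).
Need 4 stops darker from the ISO: 12800 → 10000 → 8000 → 6400 → 5000 → 4000 → 3200 → 2500 → 2000 → 1600 → 1250 → 1000 → 800.

ISO 800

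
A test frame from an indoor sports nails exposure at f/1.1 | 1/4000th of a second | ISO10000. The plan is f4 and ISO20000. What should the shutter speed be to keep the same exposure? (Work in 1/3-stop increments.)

1/640s

Aperture: f/1.1 → f/1.2 → f/1.4 → f/1.6 → f/1.8 → f/2 → f/2.2 → f/2.5 → f/2.8 → f/3.2 → f/3.5 → f/4 — 3 2/3 stops smaller aperture (darker).
ISO: 10000 → 12800 → 16000 → 20000 — 1 stop raised (brighter).
Net change so far: 2 2/3 stops darker. Offset with the shutter speed: 1/4000 → 1/3200 → 1/2500 → 1/2000 → 1/1600 → 1/1250 → 1/1000 → 1/800 → 1/640.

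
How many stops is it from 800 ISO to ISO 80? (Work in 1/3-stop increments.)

800 → 640 → 500 → 400 → 320 → 250 → 200 → 160 → 125 → 100 → 80 — count the steps: 10 third-stops = 3 1/3 stops.

3 1/3 stops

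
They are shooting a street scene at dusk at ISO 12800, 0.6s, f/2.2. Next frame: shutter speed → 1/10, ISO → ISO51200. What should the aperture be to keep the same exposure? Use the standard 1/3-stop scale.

f/1.8

Shutter speed: 0.6 → 0.5 → 0.4 → 0.3 → 1/4 → 1/5 → 1/6 → 1/8 → 1/10 — 2 2/3 stops faster (darker).
ISO: 12800 → 16000 → 20000 → 25600 → 32000 → 40000 → 51200 — 2 stops higher (brighter).
Net change so far: 2/3 stop darker. Offset with the aperture: f/2.2 → f/2 → f/1.8.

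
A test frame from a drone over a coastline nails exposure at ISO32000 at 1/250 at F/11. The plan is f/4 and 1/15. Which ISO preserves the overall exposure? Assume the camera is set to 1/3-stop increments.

ISO 250

Aperture: f/11 → f/10 → f/9 → f/8 → f/7.1 → f/6.3 → f/5.6 → f/5 → f/4.5 → f/4 — 3 stops wider (brighter).
Shutter speed: 1/250 → 1/200 → 1/160 → 1/125 → 1/100 → 1/80 → 1/60 → 1/50 → 1/40 → 1/30 → 1/25 → 1/20 → 1/15 — 4 stops slower (brighter).
Net change so far: 7 stops brighter. Offset with the ISO: 32000 → 25600 → 20000 → 16000 → 12800 → 10000 → 8000 → 6400 → 5000 → 4000 → 3200 → 2500 → 2000 → 1600 → 1250 → 1000 → 800 → 640 → 500 → 400 → 320 → 250.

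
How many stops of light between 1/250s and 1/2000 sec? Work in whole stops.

1/250 → 1/500 → 1/1000 → 1/2000 — count the steps: 3 stops.

3 stops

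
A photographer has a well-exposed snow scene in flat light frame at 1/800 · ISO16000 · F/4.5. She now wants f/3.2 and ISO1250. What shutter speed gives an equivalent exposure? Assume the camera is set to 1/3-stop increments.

Aperture: f/4.5 → f/4 → f/3.5 → f/3.2 — 1 stop larger aperture (brighter).
ISO: 16000 → 12800 → 10000 → 8000 → 6400 → 5000 → 4000 → 3200 → 2500 → 2000 → 1600 → 1250 — 3 2/3 stops dropped (darker).
Net change so far: 2 2/3 stops darker. Offset with the shutter speed: 1/800 → 1/640 → 1/500 → 1/400 → 1/320 → 1/250 → 1/200 → 1/160 → 1/125.

1/125s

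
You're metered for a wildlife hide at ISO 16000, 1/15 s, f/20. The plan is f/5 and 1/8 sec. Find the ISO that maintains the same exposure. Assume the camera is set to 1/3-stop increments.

ISO 500

Aperture: f/20 → f/18 → f/16 → f/14 → f/13 → f/11 → f/10 → f/9 → f/8 → f/7.1 → f/6.3 → f/5.6 → f/5 — 4 stops wider (brighter).
Shutter speed: 1/15 → 1/13 → 1/10 → 1/8 — 1 stop slower (brighter).
Net change so far: 5 stops brighter. Offset with the ISO: 16000 → 12800 → 10000 → 8000 → 6400 → 5000 → 4000 → 3200 → 2500 → 2000 → 1600 → 1250 → 1000 → 800 → 640 → 500.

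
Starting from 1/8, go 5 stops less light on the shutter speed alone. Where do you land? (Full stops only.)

Shutter speed: 1/8 → 1/15 → 1/30 → 1/60 → 1/125 → 1/250 — 5 stops shorter (darker).

1/250s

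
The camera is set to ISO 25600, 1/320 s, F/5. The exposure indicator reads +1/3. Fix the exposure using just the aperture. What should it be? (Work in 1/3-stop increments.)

Overexposed by 1/3 stop → need 1/3 stop darker.
Aperture: f/5 → f/5.6.

f/5.6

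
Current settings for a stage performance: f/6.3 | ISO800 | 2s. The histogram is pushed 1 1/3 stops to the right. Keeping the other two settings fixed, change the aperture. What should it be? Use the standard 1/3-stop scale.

Overexposed by 1 1/3 stops → need 1 1/3 stops darker.
Aperture: f/6.3 → f/7.1 → f/8 → f/9 → f/10.

f/10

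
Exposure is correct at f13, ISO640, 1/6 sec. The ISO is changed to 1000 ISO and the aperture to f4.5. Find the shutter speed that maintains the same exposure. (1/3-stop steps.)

1/80s

ISO: 640 → 800 → 1000 — 2/3 stop raised (brighter).
Aperture: f/13 → f/11 → f/10 → f/9 → f/8 → f/7.1 → f/6.3 → f/5.6 → f/5 → f/4.5 — 3 stops opened up (brighter).
Net change so far: 3 2/3 stops brighter. Offset with the shutter speed: 1/6 → 1/8 → 1/10 → 1/13 → 1/15 → 1/20 → 1/25 → 1/30 → 1/40 → 1/50 → 1/60 → 1/80.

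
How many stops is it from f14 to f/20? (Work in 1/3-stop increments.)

1 stop

f/14 → f/16 → f/18 → f/20 — count the steps: 3 third-stops = 1 stop.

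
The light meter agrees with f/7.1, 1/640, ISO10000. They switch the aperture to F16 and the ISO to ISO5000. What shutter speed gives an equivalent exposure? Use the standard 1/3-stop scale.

Aperture: f/7.1 → f/8 → f/9 → f/10 → f/11 → f/13 → f/14 → f/16 — 2 1/3 stops stopped down (darker).
ISO: 10000 → 8000 → 6400 → 5000 — 1 stop dropped (darker).
Net change so far: 3 1/3 stops darker. Offset with the shutter speed: 1/640 → 1/500 → 1/400 → 1/320 → 1/250 → 1/200 → 1/160 → 1/125 → 1/100 → 1/80 → 1/60.

1/60s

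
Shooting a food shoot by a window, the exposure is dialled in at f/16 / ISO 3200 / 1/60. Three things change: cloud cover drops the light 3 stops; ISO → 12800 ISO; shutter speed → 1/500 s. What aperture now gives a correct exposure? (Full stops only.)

Scene light: 3 stops darker.
ISO: 3200 → 6400 → 12800 — 2 stops raised (brighter).
Shutter speed: 1/60 → 1/125 → 1/250 → 1/500 — 3 stops shorter (darker).
Net so far: 4 stops darker. Aperture: f/16 → f/11 → f/8 → f/5.6 → f/4.

f/4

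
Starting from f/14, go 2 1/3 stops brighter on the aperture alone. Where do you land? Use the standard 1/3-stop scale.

Aperture: f/14 → f/13 → f/11 → f/10 → f/9 → f/8 → f/7.1 → f/6.3 — 2 1/3 stops wider (brighter).

f/6.3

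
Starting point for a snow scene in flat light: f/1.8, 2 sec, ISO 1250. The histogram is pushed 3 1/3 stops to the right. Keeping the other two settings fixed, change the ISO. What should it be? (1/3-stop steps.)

Overexposed by 3 1/3 stops → need 3 1/3 stops darker.
ISO: 1250 → 1000 → 800 → 640 → 500 → 400 → 320 → 250 → 200 → 160 → 125.

ISO 125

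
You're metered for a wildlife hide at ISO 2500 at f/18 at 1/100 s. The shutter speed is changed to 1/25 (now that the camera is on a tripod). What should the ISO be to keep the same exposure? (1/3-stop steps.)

Shutter speed: 1/100 → 1/80 → 1/60 → 1/50 → 1/40 → 1/30 → 1/25 — 2 stops slower (brighter).
Need 2 stops darker from the ISO: 2500 → 2000 → 1600 → 1250 → 1000 → 800 → 640.

ISO 640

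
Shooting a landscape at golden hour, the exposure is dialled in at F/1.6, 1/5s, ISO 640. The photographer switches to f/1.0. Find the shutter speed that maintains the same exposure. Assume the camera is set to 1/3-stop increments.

1/13s

Aperture: f/1.6 → f/1.4 → f/1.2 → f/1.1 → f/1.0 — 1 1/3 stops larger aperture (brighter).
Need 1 1/3 stops darker from the shutter speed: 1/5 → 1/6 → 1/8 → 1/10 → 1/13.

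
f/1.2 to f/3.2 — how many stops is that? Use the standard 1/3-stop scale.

f/1.2 → f/1.4 → f/1.6 → f/1.8 → f/2 → f/2.2 → f/2.5 → f/2.8 → f/3.2 — count the steps: 8 third-stops = 2 2/3 stops.

2 2/3 stops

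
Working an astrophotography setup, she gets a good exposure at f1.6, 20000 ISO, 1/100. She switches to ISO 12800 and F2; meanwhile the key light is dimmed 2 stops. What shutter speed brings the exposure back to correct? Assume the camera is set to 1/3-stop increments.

1/10s

Scene light: 2 stops darker.
ISO: 20000 → 16000 → 12800 — 2/3 stop lower (darker).
Aperture: f/1.6 → f/1.8 → f/2 — 2/3 stop smaller aperture (darker).
Net so far: 3 1/3 stops darker. Shutter speed: 1/100 → 1/80 → 1/60 → 1/50 → 1/40 → 1/30 → 1/25 → 1/20 → 1/15 → 1/13 → 1/10.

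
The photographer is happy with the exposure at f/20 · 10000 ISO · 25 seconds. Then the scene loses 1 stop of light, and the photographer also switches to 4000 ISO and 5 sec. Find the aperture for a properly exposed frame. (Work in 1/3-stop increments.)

Scene light: 1 stop darker.
ISO: 10000 → 8000 → 6400 → 5000 → 4000 — 1 1/3 stops lower (darker).
Shutter speed: 25 → 20 → 15 → 13 → 10 → 8 → 6 → 5 — 2 1/3 stops faster (darker).
Net so far: 4 2/3 stops darker. Aperture: f/20 → f/18 → f/16 → f/14 → f/13 → f/11 → f/10 → f/9 → f/8 → f/7.1 → f/6.3 → f/5.6 → f/5 → f/4.5 → f/4.

f/4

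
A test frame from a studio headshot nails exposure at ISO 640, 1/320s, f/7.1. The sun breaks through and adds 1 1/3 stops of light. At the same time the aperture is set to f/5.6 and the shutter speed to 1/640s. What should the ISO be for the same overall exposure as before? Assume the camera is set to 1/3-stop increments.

ISO 320

Scene light: 1 1/3 stops brighter.
Aperture: f/7.1 → f/6.3 → f/5.6 — 2/3 stop wider (brighter).
Shutter speed: 1/320 → 1/400 → 1/500 → 1/640 — 1 stop shorter (darker).
Net so far: 1 stop brighter. ISO: 640 → 500 → 400 → 320.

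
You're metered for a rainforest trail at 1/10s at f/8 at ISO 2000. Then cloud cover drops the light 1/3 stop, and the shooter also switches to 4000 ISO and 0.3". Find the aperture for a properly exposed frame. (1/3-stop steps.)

Scene light: 1/3 stop darker.
ISO: 2000 → 2500 → 3200 → 4000 — 1 stop higher (brighter).
Shutter speed: 1/10 → 1/8 → 1/6 → 1/5 → 1/4 → 0.3 — 1 2/3 stops longer (brighter).
Net so far: 2 1/3 stops brighter. Aperture: f/8 → f/9 → f/10 → f/11 → f/13 → f/14 → f/16 → f/18.

f/18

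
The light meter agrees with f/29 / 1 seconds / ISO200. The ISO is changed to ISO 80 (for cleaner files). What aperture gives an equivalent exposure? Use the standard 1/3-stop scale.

f/18

ISO: 200 → 160 → 125 → 100 → 80 — 1 1/3 stops dropped (darker).
Need 1 1/3 stops brighter from the aperture: f/29 → f/25 → f/22 → f/20 → f/18.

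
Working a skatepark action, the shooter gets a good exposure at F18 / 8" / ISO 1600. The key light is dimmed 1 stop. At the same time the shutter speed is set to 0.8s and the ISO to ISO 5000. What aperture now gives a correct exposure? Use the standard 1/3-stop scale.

Scene light: 1 stop darker.
Shutter speed: 8 → 6 → 5 → 4 → 3.2 → 2.5 → 2 → 1.6 → 1.3 → 1 → 0.8 — 3 1/3 stops shorter (darker).
ISO: 1600 → 2000 → 2500 → 3200 → 4000 → 5000 — 1 2/3 stops higher (brighter).
Net so far: 2 2/3 stops darker. Aperture: f/18 → f/16 → f/14 → f/13 → f/11 → f/10 → f/9 → f/8 → f/7.1.

f/7.1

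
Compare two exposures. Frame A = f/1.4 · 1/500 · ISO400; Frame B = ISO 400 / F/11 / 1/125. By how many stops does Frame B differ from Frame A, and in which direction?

4 stops darker

Aperture: f/1.4 → f/2 → f/2.8 → f/4 → f/5.6 → f/8 → f/11 — 6 stops smaller aperture (darker).
Shutter speed: 1/500 → 1/250 → 1/125 — 2 stops slower (brighter).
ISO: unchanged.
Net: −6 +2 = −4 stops.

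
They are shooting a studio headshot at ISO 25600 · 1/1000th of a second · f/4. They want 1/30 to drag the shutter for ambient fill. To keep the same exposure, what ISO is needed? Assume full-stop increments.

Shutter speed: 1/1000 → 1/500 → 1/250 → 1/125 → 1/60 → 1/30 — 5 stops longer (brighter).
Need 5 stops darker from the ISO: 25600 → 12800 → 6400 → 3200 → 1600 → 800.

ISO 800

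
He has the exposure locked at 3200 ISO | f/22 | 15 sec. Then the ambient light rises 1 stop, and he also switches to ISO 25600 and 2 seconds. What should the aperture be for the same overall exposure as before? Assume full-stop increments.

f/32

Scene light: 1 stop brighter.
ISO: 3200 → 6400 → 12800 → 25600 — 3 stops higher (brighter).
Shutter speed: 15 → 8 → 4 → 2 — 3 stops faster (darker).
Net so far: 1 stop brighter. Aperture: f/22 → f/32.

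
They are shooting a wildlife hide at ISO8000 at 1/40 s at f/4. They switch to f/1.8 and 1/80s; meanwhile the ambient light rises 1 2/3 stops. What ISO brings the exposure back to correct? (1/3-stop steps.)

ISO 1000

Scene light: 1 2/3 stops brighter.
Aperture: f/4 → f/3.5 → f/3.2 → f/2.8 → f/2.5 → f/2.2 → f/2 → f/1.8 — 2 1/3 stops larger aperture (brighter).
Shutter speed: 1/40 → 1/50 → 1/60 → 1/80 — 1 stop faster (darker).
Net so far: 3 stops brighter. ISO: 8000 → 6400 → 5000 → 4000 → 3200 → 2500 → 2000 → 1600 → 1250 → 1000.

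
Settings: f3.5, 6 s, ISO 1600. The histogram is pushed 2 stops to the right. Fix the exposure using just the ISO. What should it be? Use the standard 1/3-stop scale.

Overexposed by 2 stops → need 2 stops darker.
ISO: 1600 → 1250 → 1000 → 800 → 640 → 500 → 400.

ISO 400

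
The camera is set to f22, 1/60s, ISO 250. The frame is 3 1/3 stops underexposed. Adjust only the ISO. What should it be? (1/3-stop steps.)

Underexposed by 3 1/3 stops → need 3 1/3 stops brighter.
ISO: 250 → 320 → 400 → 500 → 640 → 800 → 1000 → 1250 → 1600 → 2000 → 2500.

ISO 2500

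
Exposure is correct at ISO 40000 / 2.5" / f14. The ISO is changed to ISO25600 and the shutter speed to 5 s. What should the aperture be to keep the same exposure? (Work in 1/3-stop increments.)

f/16

ISO: 40000 → 32000 → 25600 — 2/3 stop lower (darker).
Shutter speed: 2.5 → 3.2 → 4 → 5 — 1 stop slower (brighter).
Net change so far: 1/3 stop brighter. Offset with the aperture: f/14 → f/16.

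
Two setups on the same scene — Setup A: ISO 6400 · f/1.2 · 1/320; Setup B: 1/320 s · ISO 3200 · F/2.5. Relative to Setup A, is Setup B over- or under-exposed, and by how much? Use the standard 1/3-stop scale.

Aperture: f/1.2 → f/1.4 → f/1.6 → f/1.8 → f/2 → f/2.2 → f/2.5 — 2 stops smaller aperture (darker).
Shutter speed: unchanged.
ISO: 6400 → 5000 → 4000 → 3200 — 1 stop dropped (darker).
Net: −2 −1 = −3 stops.

3 stops darker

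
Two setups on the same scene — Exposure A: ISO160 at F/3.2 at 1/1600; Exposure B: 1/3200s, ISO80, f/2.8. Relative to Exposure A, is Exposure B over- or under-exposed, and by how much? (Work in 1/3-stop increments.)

Aperture: f/3.2 → f/2.8 — 1/3 stop larger aperture (brighter).
Shutter speed: 1/1600 → 1/2000 → 1/2500 → 1/3200 — 1 stop faster (darker).
ISO: 160 → 125 → 100 → 80 — 1 stop dropped (darker).
Net: +1/3 −1 −1 = −1 2/3 stops.

1 2/3 stops darker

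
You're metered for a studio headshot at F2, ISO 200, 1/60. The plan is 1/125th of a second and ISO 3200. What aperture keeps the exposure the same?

Shutter speed: 1/60 → 1/125 — 1 stop faster (darker).
ISO: 200 → 400 → 800 → 1600 → 3200 — 4 stops raised (brighter).
Net change so far: 3 stops brighter. Offset with the aperture: f/2 → f/2.8 → f/4 → f/5.6.

f/5.6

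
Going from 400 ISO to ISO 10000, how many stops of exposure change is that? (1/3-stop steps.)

400 → 500 → 640 → 800 → 1000 → 1250 → 1600 → 2000 → 2500 → 3200 → 4000 → 5000 → 6400 → 8000 → 10000 — count the steps: 14 third-stops = 4 2/3 stops.

4 2/3 stops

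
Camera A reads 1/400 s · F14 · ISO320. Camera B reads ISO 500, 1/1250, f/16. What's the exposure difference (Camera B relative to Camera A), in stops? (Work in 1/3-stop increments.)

1 1/3 stops darker

Aperture: f/14 → f/16 — 1/3 stop narrower (darker).
Shutter speed: 1/400 → 1/500 → 1/640 → 1/800 → 1/1000 → 1/1250 — 1 2/3 stops faster (darker).
ISO: 320 → 400 → 500 — 2/3 stop higher (brighter).
Net: −1/3 −1 2/3 +2/3 = −1 1/3 stops.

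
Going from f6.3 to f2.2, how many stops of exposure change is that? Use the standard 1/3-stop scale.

f/6.3 → f/5.6 → f/5 → f/4.5 → f/4 → f/3.5 → f/3.2 → f/2.8 → f/2.5 → f/2.2 — count the steps: 9 third-stops = 3 stops.

3 stops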